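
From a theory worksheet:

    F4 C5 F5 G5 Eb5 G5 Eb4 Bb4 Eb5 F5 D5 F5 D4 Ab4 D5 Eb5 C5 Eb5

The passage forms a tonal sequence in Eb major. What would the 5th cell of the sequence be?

Bb3 F4 Bb4 C5 Ab4 C5

Unit = 6 notes; the statements start on F4, Eb4, D4, moving down a 2nd each time.
Extending down a 2nd: C4 → Bb3.
Statement 5 starts on Bb3 and keeps the same diatonic contour: Bb3 F4 Bb4 C5 Ab4 C5.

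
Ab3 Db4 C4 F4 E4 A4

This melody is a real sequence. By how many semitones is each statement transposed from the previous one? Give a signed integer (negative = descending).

4

With a 2-note motive the entries are Ab3, C4, E4, each up a 3rd from the previous.
Counting half-steps from Ab3 to C4: 4.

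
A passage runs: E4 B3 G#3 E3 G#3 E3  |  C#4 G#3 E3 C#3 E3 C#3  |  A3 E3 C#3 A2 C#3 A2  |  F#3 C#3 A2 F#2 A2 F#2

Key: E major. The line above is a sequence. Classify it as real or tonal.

Every note is diatonic to E major.
Cell 1 has -3 semitones from note 2 to 3, but cell 2 has -4 — the interval quality changes while the contour stays the same, which is the hallmark of a tonal sequence.

tonal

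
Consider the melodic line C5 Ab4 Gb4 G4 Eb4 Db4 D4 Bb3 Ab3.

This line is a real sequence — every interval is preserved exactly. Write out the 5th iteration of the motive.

E3 C3 Bb2

The 3-note cells begin on C5, G4, D4 — each down a 4th from the last.
Carrying on: A3 → E3.
So cell 5 is E3 C3 Bb2.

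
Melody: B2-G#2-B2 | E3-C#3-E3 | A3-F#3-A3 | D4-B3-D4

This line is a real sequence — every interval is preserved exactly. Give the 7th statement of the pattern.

F5 D5 F5

With a 3-note motive the entries are B2, E3, A3, D4, each up a 4th from the previous.
Carrying on: G4 → C5 → F5.
From F5 the exact shape gives F5 D5 F5.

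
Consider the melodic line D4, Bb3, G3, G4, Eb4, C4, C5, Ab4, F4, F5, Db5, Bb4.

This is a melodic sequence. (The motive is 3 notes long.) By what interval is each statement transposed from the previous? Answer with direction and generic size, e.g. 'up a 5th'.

up a 4th

With a 3-note motive the entries are D4, G4, C5, F5, each up a 4th from the previous.
From D4 to G4: up a 4th.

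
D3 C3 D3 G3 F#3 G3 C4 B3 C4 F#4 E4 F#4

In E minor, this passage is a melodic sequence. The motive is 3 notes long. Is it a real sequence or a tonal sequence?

Every note is diatonic to E minor.
Cell 1 has -2 semitones from note 1 to 2, but cell 2 has -1 — the interval quality changes while the contour stays the same, which is the hallmark of a tonal sequence.

tonal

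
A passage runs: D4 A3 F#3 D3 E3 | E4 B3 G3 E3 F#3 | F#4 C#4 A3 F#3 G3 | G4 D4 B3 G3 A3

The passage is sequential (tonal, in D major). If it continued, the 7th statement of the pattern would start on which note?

The 5-note cells begin on D4, E4, F#4, G4 — each up a 2nd from the last.
Continuing: A4 → B4 → C#5. Statement 7 starts on C#5.

C#5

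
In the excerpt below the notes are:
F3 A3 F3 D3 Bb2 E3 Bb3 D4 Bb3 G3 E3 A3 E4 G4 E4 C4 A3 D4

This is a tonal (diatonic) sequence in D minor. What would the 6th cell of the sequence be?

G5 Bb5 G5 E5 C5 F5

With a 6-note motive the entries are F3, Bb3, E4, each up a 4th from the previous.
Carrying on: A4 → D5 → G5.
So cell 6 is G5 Bb5 G5 E5 C5 F5.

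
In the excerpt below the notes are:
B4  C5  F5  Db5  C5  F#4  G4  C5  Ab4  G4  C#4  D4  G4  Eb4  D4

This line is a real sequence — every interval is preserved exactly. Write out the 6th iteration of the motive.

Unit = 5 notes; the statements start on B4, F#4, C#4, moving down a 4th each time.
Continuing the starts: G#3 → D#3 → A#2.
Statement 6 starts on A#2 and keeps the same exact contour: A#2 B2 E3 C3 B2.

A#2 B2 E3 C3 B2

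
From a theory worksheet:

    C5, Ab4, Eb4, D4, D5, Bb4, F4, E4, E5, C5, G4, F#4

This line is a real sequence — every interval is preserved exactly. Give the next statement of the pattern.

Taking 4-note groups, the heads are C5, D5, E5: the pattern moves up a 2nd.
So cell 4 is F#5 D5 A4 G#4.

F#5 D5 A4 G#4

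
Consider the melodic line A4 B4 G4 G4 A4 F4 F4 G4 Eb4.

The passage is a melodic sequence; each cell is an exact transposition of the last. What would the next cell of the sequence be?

The 3-note cells begin on A4, G4, F4 — each down a 2nd from the last.
So cell 4 is Eb4 F4 Db4.

Eb4 F4 Db4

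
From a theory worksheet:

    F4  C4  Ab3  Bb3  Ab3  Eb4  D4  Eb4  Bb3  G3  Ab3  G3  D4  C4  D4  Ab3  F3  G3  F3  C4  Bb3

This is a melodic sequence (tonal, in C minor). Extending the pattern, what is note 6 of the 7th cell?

F3

With 7-note cells, note 6 of each statement runs Eb4, D4, C4.
Each moves down a 2nd. Continuing: Bb3 → Ab3 → G3 → F3.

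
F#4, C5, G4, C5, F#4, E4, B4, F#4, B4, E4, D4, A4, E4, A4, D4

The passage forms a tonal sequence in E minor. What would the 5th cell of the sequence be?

Unit = 5 notes; the statements start on F#4, E4, D4, moving down a 2nd each time.
Continuing the starts: C4 → B3.
So cell 5 is B3 F#4 C4 F#4 B3.

B3 F#4 C4 F#4 B3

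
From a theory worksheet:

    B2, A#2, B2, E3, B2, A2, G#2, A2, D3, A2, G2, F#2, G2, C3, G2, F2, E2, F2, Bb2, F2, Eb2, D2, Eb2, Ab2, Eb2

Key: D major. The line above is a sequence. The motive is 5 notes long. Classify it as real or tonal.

Each cell has the same semitone pattern (-1, 1, 5, -5) — intervals are preserved exactly.
And A#2 lies outside D major, so the sequence is real rather than tonal.

real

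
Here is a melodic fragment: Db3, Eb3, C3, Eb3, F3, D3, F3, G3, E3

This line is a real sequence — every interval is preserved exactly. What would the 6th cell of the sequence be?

Unit = 3 notes; the statements start on Db3, Eb3, F3, moving up a 2nd each time.
Carrying on: G3 → A3 → B3.
So cell 6 is B3 C#4 A#3.

B3 C#4 A#3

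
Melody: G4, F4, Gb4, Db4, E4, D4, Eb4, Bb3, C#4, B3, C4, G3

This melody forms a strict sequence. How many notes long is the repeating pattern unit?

4

12 notes total. Splitting into 3 groups of 4:
G4 F4 Gb4 Db4 | E4 D4 Eb4 Bb3 | C#4 B3 C4 G3
Each cell is the previous one down a 3rd — so the unit is 4 notes.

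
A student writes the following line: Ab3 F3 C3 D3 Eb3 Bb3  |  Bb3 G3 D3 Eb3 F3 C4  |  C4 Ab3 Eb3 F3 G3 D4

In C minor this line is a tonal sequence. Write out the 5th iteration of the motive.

The 6-note cells begin on Ab3, Bb3, C4 — each up a 2nd from the last.
Continuing the starts: D4 → Eb4.
From Eb4 the diatonic shape gives Eb4 C4 G3 Ab3 Bb3 F4.

Eb4 C4 G3 Ab3 Bb3 F4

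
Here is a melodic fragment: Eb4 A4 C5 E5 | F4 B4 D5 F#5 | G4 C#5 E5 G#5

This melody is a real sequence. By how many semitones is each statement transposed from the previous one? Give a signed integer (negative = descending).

The 4-note cells begin on Eb4, F4, G4 — each up a 2nd from the last.
Eb4 to F4 spans +2 semitones.

2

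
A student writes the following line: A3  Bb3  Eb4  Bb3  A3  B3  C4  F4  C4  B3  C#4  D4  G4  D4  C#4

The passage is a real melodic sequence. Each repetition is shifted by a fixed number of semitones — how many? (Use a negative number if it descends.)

2

The 5-note cells begin on A3, B3, C#4 — each up a 2nd from the last.
Counting half-steps from A3 to B3: 2.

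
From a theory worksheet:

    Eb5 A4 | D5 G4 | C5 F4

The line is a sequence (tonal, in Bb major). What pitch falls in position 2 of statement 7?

The unit is 2 notes. Position-2 pitches of the 3 shown cells: A4, G4, F4.
Each moves down a 2nd. Continuing: Eb4 → D4 → C4 → Bb3.

Bb3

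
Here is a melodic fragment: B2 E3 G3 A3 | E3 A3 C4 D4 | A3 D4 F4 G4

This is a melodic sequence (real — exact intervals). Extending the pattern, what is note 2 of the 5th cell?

C5

With 4-note cells, note 2 of each statement runs E3, A3, D4.
Carrying that up a 4th forward: G4 → C5.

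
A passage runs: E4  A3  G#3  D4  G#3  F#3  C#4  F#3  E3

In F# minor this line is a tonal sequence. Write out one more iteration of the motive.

B3 E3 D3

Taking 3-note groups, the heads are E4, D4, C#4: the pattern moves down a 2nd.
So cell 4 is B3 E3 D3.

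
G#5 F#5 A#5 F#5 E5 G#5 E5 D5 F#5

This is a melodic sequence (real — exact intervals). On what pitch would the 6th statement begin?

Bb4

Unit = 3 notes; the statements start on G#5, F#5, E5, moving down a 2nd each time.
Extending the heads down a 2nd: D5 → C5 → Bb4.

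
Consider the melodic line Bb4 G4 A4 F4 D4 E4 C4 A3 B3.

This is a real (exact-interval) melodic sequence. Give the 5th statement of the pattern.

With a 3-note motive the entries are Bb4, F4, C4, each down a 4th from the previous.
Carrying on: G3 → D3.
Statement 5 starts on D3 and keeps the same exact contour: D3 B2 C#3.

D3 B2 C#3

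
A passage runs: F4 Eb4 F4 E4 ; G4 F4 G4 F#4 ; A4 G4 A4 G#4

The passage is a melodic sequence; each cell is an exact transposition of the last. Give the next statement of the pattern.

Taking 4-note groups, the heads are F4, G4, A4: the pattern moves up a 2nd.
So cell 4 is B4 A4 B4 A#4.

B4 A4 B4 A#4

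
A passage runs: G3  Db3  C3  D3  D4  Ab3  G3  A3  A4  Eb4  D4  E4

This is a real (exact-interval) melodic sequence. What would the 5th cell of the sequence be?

B5 F5 E5 F#5

The 4-note cells begin on G3, D4, A4 — each up a 5th from the last.
Extending up a 5th: E5 → B5.
Statement 5 starts on B5 and keeps the same exact contour: B5 F5 E5 F#5.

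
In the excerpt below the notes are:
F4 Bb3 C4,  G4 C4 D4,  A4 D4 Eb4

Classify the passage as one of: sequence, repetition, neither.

Each 3-note cell is the previous one transposed up a 2nd.

sequence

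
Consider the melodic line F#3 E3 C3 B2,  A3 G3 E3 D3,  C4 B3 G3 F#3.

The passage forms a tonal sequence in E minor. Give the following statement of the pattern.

E4 D4 B3 A3

Taking 4-note groups, the heads are F#3, A3, C4: the pattern moves up a 3rd.
So cell 4 is E4 D4 B3 A3.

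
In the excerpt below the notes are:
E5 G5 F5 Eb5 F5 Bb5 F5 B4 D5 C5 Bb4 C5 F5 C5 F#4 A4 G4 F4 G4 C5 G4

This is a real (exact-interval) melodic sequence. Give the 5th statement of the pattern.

G#3 B3 A3 G3 A3 D4 A3

With a 7-note motive the entries are E5, B4, F#4, each down a 4th from the previous.
Extending down a 4th: C#4 → G#3.
So cell 5 is G#3 B3 A3 G3 A3 D4 A3.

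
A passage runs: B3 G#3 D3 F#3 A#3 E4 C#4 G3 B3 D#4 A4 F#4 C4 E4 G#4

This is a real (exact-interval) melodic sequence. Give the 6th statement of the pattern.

Taking 5-note groups, the heads are B3, E4, A4: the pattern moves up a 4th.
Carrying on: D5 → G5 → C6.
So cell 6 is C6 A5 Eb5 G5 B5.

C6 A5 Eb5 G5 B5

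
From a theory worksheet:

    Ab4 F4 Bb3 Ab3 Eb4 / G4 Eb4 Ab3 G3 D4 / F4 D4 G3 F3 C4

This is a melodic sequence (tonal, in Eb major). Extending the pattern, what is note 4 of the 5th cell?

The unit is 5 notes. Position-4 pitches of the 3 shown cells: Ab3, G3, F3.
Extending down a 2nd: Eb3 → D3.

D3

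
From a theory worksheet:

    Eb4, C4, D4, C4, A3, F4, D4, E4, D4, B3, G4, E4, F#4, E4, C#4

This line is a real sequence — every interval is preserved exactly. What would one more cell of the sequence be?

A4 F#4 G#4 F#4 D#4

The 5-note cells begin on Eb4, F4, G4 — each up a 2nd from the last.
From A4 the exact shape gives A4 F#4 G#4 F#4 D#4.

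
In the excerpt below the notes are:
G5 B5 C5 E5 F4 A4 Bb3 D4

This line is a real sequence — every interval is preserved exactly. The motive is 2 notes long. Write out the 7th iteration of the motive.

With a 2-note motive the entries are G5, C5, F4, Bb3, each down a 5th from the previous.
Carrying on: Eb3 → Ab2 → Db2.
So cell 7 is Db2 F2.

Db2 F2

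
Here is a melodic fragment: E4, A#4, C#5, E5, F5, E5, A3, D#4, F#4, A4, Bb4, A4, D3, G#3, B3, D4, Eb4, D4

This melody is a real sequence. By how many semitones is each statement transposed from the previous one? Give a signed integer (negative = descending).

-7

With a 6-note motive the entries are E4, A3, D3, each down a 5th from the previous.
E4→A3 is 57 − 64 = -7 semitones.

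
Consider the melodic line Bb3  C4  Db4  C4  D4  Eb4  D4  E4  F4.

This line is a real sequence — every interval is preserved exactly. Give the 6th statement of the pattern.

With a 3-note motive the entries are Bb3, C4, D4, each up a 2nd from the previous.
Continuing the starts: E4 → F#4 → G#4.
Statement 6 starts on G#4 and keeps the same exact contour: G#4 A#4 B4.

G#4 A#4 B4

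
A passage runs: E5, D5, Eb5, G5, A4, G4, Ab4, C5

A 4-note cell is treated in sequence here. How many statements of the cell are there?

8 notes in groups of 4 gives 8/4 = 2 statements.
Starts: E5, A4 — each down a 5th.

2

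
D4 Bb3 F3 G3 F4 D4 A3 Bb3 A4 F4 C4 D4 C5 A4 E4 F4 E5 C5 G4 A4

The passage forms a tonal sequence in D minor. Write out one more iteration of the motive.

G5 E5 Bb4 C5

Unit = 4 notes; the statements start on D4, F4, A4, C5, E5, moving up a 3rd each time.
Statement 6 starts on G5 and keeps the same diatonic contour: G5 E5 Bb4 C5.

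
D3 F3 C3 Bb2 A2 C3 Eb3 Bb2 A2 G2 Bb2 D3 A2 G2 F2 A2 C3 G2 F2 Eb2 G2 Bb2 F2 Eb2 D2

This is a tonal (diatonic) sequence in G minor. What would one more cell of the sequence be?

F2 A2 Eb2 D2 C2

Taking 5-note groups, the heads are D3, C3, Bb2, A2, G2: the pattern moves down a 2nd.
So cell 6 is F2 A2 Eb2 D2 C2.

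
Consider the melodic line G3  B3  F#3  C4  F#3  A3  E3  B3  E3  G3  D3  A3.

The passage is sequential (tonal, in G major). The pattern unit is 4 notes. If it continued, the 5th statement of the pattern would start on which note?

C3

Taking 4-note groups, the heads are G3, F#3, E3: the pattern moves down a 2nd.
Extending the heads down a 2nd: D3 → C3.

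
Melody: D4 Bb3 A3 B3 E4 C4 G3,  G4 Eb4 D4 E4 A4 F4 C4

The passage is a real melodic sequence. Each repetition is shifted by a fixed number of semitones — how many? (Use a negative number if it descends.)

5

Taking 7-note groups, the heads are D4, G4: the pattern moves up a 4th.
D4→G4 is 67 − 62 = 5 semitones.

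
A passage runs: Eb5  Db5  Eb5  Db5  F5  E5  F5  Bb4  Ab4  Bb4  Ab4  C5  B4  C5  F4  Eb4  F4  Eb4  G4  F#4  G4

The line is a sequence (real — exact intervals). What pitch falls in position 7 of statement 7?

B2

With 7-note cells, note 7 of each statement runs F5, C5, G4.
Each moves down a 4th. Continuing: D4 → A3 → E3 → B2.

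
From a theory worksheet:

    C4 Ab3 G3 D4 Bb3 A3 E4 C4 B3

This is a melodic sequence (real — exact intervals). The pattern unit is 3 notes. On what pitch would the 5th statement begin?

G#4

Unit = 3 notes; the statements start on C4, D4, E4, moving up a 2nd each time.
Continuing: F#4 → G#4. Statement 5 starts on G#4.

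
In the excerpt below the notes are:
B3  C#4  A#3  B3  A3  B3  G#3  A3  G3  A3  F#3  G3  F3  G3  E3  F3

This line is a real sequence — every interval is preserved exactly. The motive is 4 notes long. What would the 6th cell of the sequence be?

Db3 Eb3 C3 Db3

The 4-note cells begin on B3, A3, G3, F3 — each down a 2nd from the last.
Extending down a 2nd: Eb3 → Db3.
So cell 6 is Db3 Eb3 C3 Db3.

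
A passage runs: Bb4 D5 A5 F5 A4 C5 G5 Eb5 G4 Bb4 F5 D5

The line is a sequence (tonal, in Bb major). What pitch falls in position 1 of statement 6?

Grouping in 4s, the 1st note of each cell is Bb4, A4, G4.
Extending down a 2nd: F4 → Eb4 → D4.

D4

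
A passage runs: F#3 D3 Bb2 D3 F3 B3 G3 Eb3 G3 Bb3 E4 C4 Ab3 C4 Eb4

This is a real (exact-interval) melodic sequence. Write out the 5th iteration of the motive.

D5 Bb4 Gb4 Bb4 Db5

Taking 5-note groups, the heads are F#3, B3, E4: the pattern moves up a 4th.
Continuing the starts: A4 → D5.
So cell 5 is D5 Bb4 Gb4 Bb4 Db5.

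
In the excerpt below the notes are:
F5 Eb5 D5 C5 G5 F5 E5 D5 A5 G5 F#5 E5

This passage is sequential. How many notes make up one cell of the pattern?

Try groups of 4 (3 cells in 12 notes):
F5 Eb5 D5 C5 | G5 F5 E5 D5 | A5 G5 F#5 E5
That's a consistent up a 2nd shift per cell, and no other grouping gives one.

4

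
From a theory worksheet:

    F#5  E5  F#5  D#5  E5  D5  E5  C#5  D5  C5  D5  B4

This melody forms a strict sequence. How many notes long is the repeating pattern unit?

4

Try groups of 4 (3 cells in 12 notes):
F#5 E5 F#5 D#5 | E5 D5 E5 C#5 | D5 C5 D5 B4
Each cell is the previous one down a 2nd — so the unit is 4 notes.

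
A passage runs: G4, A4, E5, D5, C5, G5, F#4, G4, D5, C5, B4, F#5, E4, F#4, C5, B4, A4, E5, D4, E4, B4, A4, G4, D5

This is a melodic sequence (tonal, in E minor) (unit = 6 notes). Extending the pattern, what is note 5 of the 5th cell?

F#4

The unit is 6 notes. Position-5 pitches of the 4 shown cells: C5, B4, A4, G4.
Each moves down a 2nd; the next is F#4.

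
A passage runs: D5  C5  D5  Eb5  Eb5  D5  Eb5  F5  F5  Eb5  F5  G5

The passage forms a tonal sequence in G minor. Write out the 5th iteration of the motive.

Taking 4-note groups, the heads are D5, Eb5, F5: the pattern moves up a 2nd.
Continuing the starts: G5 → A5.
From A5 the diatonic shape gives A5 G5 A5 Bb5.

A5 G5 A5 Bb5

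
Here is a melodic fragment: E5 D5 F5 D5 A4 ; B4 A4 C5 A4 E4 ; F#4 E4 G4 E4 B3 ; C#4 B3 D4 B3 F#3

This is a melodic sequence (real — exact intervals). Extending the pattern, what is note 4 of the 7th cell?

G#2

With 5-note cells, note 4 of each statement runs D5, A4, E4, B3.
Each moves down a 4th. Continuing: F#3 → C#3 → G#2.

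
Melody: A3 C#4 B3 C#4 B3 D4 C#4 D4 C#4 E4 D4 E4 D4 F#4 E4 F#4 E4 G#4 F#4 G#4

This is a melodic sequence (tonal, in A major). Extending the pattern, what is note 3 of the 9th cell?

C#5

The unit is 4 notes. Position-3 pitches of the 5 shown cells: B3, C#4, D4, E4, F#4.
Each moves up a 2nd. Continuing: G#4 → A4 → B4 → C#5.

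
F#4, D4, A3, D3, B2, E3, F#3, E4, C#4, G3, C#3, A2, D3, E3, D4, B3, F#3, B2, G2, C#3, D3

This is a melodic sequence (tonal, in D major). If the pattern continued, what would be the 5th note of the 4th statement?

F#2

The unit is 7 notes. Position-5 pitches of the 3 shown cells: B2, A2, G2.
Each moves down a 2nd; the next is F#2.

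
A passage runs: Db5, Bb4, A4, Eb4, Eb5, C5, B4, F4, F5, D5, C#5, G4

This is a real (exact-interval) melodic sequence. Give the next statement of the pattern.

G5 E5 D#5 A4

Taking 4-note groups, the heads are Db5, Eb5, F5: the pattern moves up a 2nd.
So cell 4 is G5 E5 D#5 A4.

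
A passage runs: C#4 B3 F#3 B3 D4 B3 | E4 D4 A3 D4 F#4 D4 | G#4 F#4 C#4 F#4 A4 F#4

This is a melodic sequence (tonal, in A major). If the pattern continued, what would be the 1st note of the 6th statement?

The unit is 6 notes. Position-1 pitches of the 3 shown cells: C#4, E4, G#4.
Each moves up a 3rd. Continuing: B4 → D5 → F#5.

F#5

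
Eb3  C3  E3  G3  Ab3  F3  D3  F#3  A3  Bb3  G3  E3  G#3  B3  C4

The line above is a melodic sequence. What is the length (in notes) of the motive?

15 notes total. Splitting into 3 groups of 5:
Eb3 C3 E3 G3 Ab3 | F3 D3 F#3 A3 Bb3 | G3 E3 G#3 B3 C4
That's a consistent up a 2nd shift per cell, and no other grouping gives one.

5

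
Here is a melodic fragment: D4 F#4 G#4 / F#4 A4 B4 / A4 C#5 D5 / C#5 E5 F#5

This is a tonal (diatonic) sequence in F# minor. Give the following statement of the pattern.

The 3-note cells begin on D4, F#4, A4, C#5 — each up a 3rd from the last.
So cell 5 is E5 G#5 A5.

E5 G#5 A5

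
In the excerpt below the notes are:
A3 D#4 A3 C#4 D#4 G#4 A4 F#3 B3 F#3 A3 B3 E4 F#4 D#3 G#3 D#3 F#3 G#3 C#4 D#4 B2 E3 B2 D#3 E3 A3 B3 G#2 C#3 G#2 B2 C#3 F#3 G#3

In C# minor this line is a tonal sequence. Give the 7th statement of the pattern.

Unit = 7 notes; the statements start on A3, F#3, D#3, B2, G#2, moving down a 3rd each time.
Carrying on: E2 → C#2.
So cell 7 is C#2 F#2 C#2 E2 F#2 B2 C#3.

C#2 F#2 C#2 E2 F#2 B2 C#3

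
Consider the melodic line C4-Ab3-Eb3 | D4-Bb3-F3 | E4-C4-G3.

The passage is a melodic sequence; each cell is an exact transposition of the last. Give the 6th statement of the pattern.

With a 3-note motive the entries are C4, D4, E4, each up a 2nd from the previous.
Carrying on: F#4 → G#4 → A#4.
From A#4 the exact shape gives A#4 F#4 C#4.

A#4 F#4 C#4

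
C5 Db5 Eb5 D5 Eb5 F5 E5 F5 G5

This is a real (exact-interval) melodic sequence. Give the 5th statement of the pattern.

G#5 A5 B5

The 3-note cells begin on C5, D5, E5 — each up a 2nd from the last.
Extending up a 2nd: F#5 → G#5.
Statement 5 starts on G#5 and keeps the same exact contour: G#5 A5 B5.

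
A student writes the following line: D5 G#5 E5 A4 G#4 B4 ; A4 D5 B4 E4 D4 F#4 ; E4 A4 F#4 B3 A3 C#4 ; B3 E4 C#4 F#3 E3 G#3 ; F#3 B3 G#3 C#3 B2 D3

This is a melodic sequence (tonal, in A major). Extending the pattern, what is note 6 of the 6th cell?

Grouping in 6s, the 6th note of each cell is B4, F#4, C#4, G#3, D3.
One more down a 4th gives A2.

A2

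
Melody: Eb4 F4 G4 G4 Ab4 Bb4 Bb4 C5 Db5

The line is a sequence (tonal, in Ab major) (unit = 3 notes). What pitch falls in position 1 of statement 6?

Grouping in 3s, the 1st note of each cell is Eb4, G4, Bb4.
Carrying that up a 3rd forward: Db5 → F5 → Ab5.

Ab5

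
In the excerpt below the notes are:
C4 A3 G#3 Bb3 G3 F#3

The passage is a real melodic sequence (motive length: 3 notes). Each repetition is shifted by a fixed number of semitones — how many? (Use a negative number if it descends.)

-2

Unit = 3 notes; the statements start on C4, Bb3, moving down a 2nd each time.
C4→Bb3 is 58 − 60 = -2 semitones.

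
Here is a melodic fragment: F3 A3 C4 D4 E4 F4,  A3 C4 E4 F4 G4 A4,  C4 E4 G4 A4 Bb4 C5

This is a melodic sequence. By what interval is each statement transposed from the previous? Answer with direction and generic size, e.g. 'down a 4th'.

With a 6-note motive the entries are F3, A3, C4, each up a 3rd from the previous.
F3 to A3 is up a 3rd.

up a 3rd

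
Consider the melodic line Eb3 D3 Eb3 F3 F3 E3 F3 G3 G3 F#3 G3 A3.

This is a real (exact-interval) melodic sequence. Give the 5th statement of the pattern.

B3 A#3 B3 C#4

Taking 4-note groups, the heads are Eb3, F3, G3: the pattern moves up a 2nd.
Continuing the starts: A3 → B3.
So cell 5 is B3 A#3 B3 C#4.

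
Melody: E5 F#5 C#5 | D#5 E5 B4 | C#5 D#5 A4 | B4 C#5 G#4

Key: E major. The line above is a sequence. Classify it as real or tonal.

Every note is diatonic to E major.
Cell 1 has +2 semitones from note 1 to 2, but cell 2 has +1 — the interval quality changes while the contour stays the same, which is the hallmark of a tonal sequence.

tonal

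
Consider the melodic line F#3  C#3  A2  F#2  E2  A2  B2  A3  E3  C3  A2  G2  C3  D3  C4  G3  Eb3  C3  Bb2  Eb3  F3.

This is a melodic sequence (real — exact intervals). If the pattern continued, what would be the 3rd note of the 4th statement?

With 7-note cells, note 3 of each statement runs A2, C3, Eb3.
Each moves up a 3rd; the next is Gb3.

Gb3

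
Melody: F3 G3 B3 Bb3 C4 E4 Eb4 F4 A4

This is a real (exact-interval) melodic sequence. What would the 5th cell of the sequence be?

With a 3-note motive the entries are F3, Bb3, Eb4, each up a 4th from the previous.
Continuing the starts: Ab4 → Db5.
From Db5 the exact shape gives Db5 Eb5 G5.

Db5 Eb5 G5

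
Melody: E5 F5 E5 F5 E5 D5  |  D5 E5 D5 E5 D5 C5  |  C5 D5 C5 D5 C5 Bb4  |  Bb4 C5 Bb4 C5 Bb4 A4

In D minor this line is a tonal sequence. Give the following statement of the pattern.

A4 Bb4 A4 Bb4 A4 G4

Unit = 6 notes; the statements start on E5, D5, C5, Bb4, moving down a 2nd each time.
Statement 5 starts on A4 and keeps the same diatonic contour: A4 Bb4 A4 Bb4 A4 G4.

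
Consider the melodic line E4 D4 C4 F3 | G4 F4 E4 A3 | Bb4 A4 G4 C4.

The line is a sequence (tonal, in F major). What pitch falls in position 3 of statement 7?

With 4-note cells, note 3 of each statement runs C4, E4, G4.
Carrying that up a 3rd forward: Bb4 → D5 → F5 → A5.

A5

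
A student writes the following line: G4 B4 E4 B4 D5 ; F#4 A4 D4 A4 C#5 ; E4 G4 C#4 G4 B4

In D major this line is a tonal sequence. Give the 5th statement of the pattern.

C#4 E4 A3 E4 G4

The 5-note cells begin on G4, F#4, E4 — each down a 2nd from the last.
Continuing the starts: D4 → C#4.
From C#4 the diatonic shape gives C#4 E4 A3 E4 G4.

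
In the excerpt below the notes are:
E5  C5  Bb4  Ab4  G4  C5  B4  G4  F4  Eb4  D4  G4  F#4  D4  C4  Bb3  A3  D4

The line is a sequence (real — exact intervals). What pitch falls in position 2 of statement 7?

Grouping in 6s, the 2nd note of each cell is C5, G4, D4.
Carrying that down a 4th forward: A3 → E3 → B2 → F#2.

F#2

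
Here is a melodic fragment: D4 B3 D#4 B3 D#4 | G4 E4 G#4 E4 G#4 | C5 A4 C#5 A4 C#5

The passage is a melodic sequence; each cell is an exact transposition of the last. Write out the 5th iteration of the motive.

The 5-note cells begin on D4, G4, C5 — each up a 4th from the last.
Carrying on: F5 → Bb5.
So cell 5 is Bb5 G5 B5 G5 B5.

Bb5 G5 B5 G5 B5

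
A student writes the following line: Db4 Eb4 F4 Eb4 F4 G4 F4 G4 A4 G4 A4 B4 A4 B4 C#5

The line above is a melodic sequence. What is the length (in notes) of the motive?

3

There are 15 notes; a 3-note unit gives 5 cells:
Db4 Eb4 F4 | Eb4 F4 G4 | F4 G4 A4 | G4 A4 B4 | A4 B4 C#5
Every group is a transposition up a 2nd of the one before; no shorter unit works.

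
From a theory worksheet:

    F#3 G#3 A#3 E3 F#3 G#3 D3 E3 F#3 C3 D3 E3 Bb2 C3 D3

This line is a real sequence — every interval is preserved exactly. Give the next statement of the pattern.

With a 3-note motive the entries are F#3, E3, D3, C3, Bb2, each down a 2nd from the previous.
From Ab2 the exact shape gives Ab2 Bb2 C3.

Ab2 Bb2 C3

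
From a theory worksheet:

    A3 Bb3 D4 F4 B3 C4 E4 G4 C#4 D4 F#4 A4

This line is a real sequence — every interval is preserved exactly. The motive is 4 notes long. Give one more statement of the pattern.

D#4 E4 G#4 B4

Unit = 4 notes; the statements start on A3, B3, C#4, moving up a 2nd each time.
So cell 4 is D#4 E4 G#4 B4.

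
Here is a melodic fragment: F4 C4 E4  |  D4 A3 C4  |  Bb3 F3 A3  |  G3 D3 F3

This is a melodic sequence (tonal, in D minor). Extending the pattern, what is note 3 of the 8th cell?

The unit is 3 notes. Position-3 pitches of the 4 shown cells: E4, C4, A3, F3.
Carrying that down a 3rd forward: D3 → Bb2 → G2 → E2.

E2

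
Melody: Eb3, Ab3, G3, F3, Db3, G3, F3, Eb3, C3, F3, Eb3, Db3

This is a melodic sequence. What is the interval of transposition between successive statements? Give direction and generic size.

Taking 4-note groups, the heads are Eb3, Db3, C3: the pattern moves down a 2nd.
From Eb3 to Db3: down a 2nd.

down a 2nd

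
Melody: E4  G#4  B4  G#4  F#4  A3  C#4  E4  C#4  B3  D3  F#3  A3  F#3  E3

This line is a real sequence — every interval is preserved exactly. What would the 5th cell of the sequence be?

C2 E2 G2 E2 D2

With a 5-note motive the entries are E4, A3, D3, each down a 5th from the previous.
Continuing the starts: G2 → C2.
From C2 the exact shape gives C2 E2 G2 E2 D2.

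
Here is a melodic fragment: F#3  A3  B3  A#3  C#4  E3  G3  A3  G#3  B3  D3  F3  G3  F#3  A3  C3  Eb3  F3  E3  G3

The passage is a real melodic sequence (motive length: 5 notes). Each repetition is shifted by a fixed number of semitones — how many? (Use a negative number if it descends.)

-2

The 5-note cells begin on F#3, E3, D3, C3 — each down a 2nd from the last.
Counting half-steps from F#3 to E3: -2.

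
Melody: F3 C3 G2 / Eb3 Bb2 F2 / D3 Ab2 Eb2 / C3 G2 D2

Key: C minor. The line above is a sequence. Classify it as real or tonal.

Every note is diatonic to C minor.
Cell 1 has -5 semitones from note 1 to 2, but cell 3 has -6 — the interval quality changes while the contour stays the same, which is the hallmark of a tonal sequence.

tonal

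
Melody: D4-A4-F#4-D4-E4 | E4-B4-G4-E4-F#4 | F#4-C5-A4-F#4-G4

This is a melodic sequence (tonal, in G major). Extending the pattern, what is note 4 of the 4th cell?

G4

The unit is 5 notes. Position-4 pitches of the 3 shown cells: D4, E4, F#4.
From F#4, up a 2nd gives G4.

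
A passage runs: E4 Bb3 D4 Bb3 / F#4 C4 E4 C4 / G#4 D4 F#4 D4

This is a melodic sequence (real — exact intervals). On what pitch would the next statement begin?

Taking 4-note groups, the heads are E4, F#4, G#4: the pattern moves up a 2nd.
The next head, up a 2nd from G#4, is A#4.

A#4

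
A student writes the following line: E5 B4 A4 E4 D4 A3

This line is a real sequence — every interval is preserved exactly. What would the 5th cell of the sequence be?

C3 G2

With a 2-note motive the entries are E5, A4, D4, each down a 5th from the previous.
Continuing the starts: G3 → C3.
So cell 5 is C3 G2.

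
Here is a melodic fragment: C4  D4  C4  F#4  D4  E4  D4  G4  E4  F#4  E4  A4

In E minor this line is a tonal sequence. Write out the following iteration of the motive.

Taking 4-note groups, the heads are C4, D4, E4: the pattern moves up a 2nd.
So cell 4 is F#4 G4 F#4 B4.

F#4 G4 F#4 B4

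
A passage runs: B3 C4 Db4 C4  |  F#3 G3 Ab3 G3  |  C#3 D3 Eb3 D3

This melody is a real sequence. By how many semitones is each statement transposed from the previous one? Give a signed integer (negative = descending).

The 4-note cells begin on B3, F#3, C#3 — each down a 4th from the last.
B3 to F#3 spans -5 semitones.

-5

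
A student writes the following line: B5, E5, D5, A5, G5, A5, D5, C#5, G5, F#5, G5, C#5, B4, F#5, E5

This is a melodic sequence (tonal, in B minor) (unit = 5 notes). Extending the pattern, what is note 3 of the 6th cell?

The unit is 5 notes. Position-3 pitches of the 3 shown cells: D5, C#5, B4.
Each moves down a 2nd. Continuing: A4 → G4 → F#4.

F#4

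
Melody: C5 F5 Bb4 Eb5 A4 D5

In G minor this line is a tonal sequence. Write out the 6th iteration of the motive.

With a 2-note motive the entries are C5, Bb4, A4, each down a 2nd from the previous.
Extending down a 2nd: G4 → F4 → Eb4.
From Eb4 the diatonic shape gives Eb4 A4.

Eb4 A4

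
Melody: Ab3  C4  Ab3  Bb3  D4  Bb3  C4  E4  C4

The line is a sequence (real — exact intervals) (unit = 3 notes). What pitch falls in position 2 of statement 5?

Grouping in 3s, the 2nd note of each cell is C4, D4, E4.
Carrying that up a 2nd forward: F#4 → G#4.

G#4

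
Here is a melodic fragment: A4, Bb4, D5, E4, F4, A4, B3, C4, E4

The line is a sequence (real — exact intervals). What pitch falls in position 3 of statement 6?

C#3

With 3-note cells, note 3 of each statement runs D5, A4, E4.
Carrying that down a 4th forward: B3 → F#3 → C#3.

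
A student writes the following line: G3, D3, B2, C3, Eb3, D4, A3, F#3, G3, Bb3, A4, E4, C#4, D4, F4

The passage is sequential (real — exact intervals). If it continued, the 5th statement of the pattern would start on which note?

Taking 5-note groups, the heads are G3, D4, A4: the pattern moves up a 5th.
Extending the heads up a 5th: E5 → B5.

B5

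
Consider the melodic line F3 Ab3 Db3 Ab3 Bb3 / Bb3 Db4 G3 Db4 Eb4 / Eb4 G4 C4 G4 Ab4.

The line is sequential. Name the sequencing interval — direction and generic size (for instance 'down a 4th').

up a 4th

With a 5-note motive the entries are F3, Bb3, Eb4, each up a 4th from the previous.
F3 to Bb3 is up a 4th.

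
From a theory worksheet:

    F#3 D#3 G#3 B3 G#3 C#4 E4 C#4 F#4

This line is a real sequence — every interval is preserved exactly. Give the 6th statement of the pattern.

Unit = 3 notes; the statements start on F#3, B3, E4, moving up a 4th each time.
Carrying on: A4 → D5 → G5.
Statement 6 starts on G5 and keeps the same exact contour: G5 E5 A5.

G5 E5 A5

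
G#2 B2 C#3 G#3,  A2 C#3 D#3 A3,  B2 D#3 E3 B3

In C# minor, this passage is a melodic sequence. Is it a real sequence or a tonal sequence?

tonal

Every note is diatonic to C# minor.
Cell 1 has +3 semitones from note 1 to 2, but cell 2 has +4 — the interval quality changes while the contour stays the same, which is the hallmark of a tonal sequence.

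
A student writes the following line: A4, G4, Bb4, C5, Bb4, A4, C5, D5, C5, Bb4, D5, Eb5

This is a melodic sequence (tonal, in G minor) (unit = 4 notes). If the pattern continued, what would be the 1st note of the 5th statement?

Eb5

The unit is 4 notes. Position-1 pitches of the 3 shown cells: A4, Bb4, C5.
Extending up a 2nd: D5 → Eb5.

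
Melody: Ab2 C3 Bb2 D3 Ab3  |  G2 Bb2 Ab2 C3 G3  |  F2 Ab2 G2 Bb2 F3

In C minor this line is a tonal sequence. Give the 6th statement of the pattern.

Taking 5-note groups, the heads are Ab2, G2, F2: the pattern moves down a 2nd.
Continuing the starts: Eb2 → D2 → C2.
Statement 6 starts on C2 and keeps the same diatonic contour: C2 Eb2 D2 F2 C3.

C2 Eb2 D2 F2 C3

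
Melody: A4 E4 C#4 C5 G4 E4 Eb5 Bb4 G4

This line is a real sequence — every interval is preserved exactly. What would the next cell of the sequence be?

Gb5 Db5 Bb4

Taking 3-note groups, the heads are A4, C5, Eb5: the pattern moves up a 3rd.
So cell 4 is Gb5 Db5 Bb4.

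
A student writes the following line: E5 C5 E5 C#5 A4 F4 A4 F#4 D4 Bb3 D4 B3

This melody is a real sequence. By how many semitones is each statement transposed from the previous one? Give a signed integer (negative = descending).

-7

With a 4-note motive the entries are E5, A4, D4, each down a 5th from the previous.
Counting half-steps from E5 to A4: -7.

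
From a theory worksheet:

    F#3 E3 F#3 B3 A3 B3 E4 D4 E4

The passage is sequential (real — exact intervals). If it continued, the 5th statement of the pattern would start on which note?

The 3-note cells begin on F#3, B3, E4 — each up a 4th from the last.
Extending the heads up a 4th: A4 → D5.

D5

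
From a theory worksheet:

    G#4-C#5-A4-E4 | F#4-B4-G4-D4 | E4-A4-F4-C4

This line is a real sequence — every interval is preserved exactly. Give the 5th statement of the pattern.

Taking 4-note groups, the heads are G#4, F#4, E4: the pattern moves down a 2nd.
Extending down a 2nd: D4 → C4.
So cell 5 is C4 F4 Db4 Ab3.

C4 F4 Db4 Ab3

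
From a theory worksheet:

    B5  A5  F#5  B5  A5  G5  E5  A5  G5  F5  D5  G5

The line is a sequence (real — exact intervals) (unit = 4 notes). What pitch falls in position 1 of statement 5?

Grouping in 4s, the 1st note of each cell is B5, A5, G5.
Each moves down a 2nd. Continuing: F5 → Eb5.

Eb5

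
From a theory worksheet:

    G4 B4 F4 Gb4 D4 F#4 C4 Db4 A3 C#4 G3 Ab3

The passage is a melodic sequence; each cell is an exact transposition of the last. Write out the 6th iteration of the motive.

The 4-note cells begin on G4, D4, A3 — each down a 4th from the last.
Continuing the starts: E3 → B2 → F#2.
So cell 6 is F#2 A#2 E2 F2.

F#2 A#2 E2 F2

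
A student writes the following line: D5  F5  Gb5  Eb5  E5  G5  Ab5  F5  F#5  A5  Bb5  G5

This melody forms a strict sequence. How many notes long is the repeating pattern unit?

12 notes total. Splitting into 3 groups of 4:
D5 F5 Gb5 Eb5 | E5 G5 Ab5 F5 | F#5 A5 Bb5 G5
Each cell is the previous one up a 2nd — so the unit is 4 notes.

4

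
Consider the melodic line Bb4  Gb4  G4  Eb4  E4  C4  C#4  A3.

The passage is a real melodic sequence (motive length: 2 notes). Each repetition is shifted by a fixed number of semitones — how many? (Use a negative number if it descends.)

-3

The 2-note cells begin on Bb4, G4, E4, C#4 — each down a 3rd from the last.
Counting half-steps from Bb4 to G4: -3.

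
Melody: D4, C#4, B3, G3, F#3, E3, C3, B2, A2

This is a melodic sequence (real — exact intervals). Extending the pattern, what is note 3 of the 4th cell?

D2

Grouping in 3s, the 3rd note of each cell is B3, E3, A2.
One more down a 5th gives D2.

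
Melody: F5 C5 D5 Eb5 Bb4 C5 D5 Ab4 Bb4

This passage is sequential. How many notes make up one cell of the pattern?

3

Try groups of 3 (3 cells in 9 notes):
F5 C5 D5 | Eb5 Bb4 C5 | D5 Ab4 Bb4
Each cell is the previous one down a 2nd — so the unit is 3 notes.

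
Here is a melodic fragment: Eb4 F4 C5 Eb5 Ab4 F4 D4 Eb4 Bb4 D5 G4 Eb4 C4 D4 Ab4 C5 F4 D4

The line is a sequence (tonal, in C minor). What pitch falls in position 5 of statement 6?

With 6-note cells, note 5 of each statement runs Ab4, G4, F4.
Extending down a 2nd: Eb4 → D4 → C4.

C4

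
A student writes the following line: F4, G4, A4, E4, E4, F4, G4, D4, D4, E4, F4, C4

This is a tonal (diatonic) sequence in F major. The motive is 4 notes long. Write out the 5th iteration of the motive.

With a 4-note motive the entries are F4, E4, D4, each down a 2nd from the previous.
Carrying on: C4 → Bb3.
So cell 5 is Bb3 C4 D4 A3.

Bb3 C4 D4 A3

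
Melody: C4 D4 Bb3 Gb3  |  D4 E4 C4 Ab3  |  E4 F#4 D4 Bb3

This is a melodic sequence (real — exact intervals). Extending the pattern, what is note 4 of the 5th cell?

The unit is 4 notes. Position-4 pitches of the 3 shown cells: Gb3, Ab3, Bb3.
Extending up a 2nd: C4 → D4.

D4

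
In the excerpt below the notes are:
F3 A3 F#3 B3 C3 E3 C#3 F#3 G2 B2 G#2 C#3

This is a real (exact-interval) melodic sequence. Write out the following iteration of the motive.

The 4-note cells begin on F3, C3, G2 — each down a 4th from the last.
From D2 the exact shape gives D2 F#2 D#2 G#2.

D2 F#2 D#2 G#2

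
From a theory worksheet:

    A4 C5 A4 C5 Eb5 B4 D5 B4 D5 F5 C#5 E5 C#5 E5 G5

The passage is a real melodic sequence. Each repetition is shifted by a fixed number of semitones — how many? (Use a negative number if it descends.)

Taking 5-note groups, the heads are A4, B4, C#5: the pattern moves up a 2nd.
A4→B4 is 71 − 69 = 2 semitones.

2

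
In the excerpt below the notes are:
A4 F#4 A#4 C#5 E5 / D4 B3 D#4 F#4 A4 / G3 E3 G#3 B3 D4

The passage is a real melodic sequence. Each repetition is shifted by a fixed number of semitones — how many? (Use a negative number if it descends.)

Taking 5-note groups, the heads are A4, D4, G3: the pattern moves down a 5th.
A4 to D4 spans -7 semitones.

-7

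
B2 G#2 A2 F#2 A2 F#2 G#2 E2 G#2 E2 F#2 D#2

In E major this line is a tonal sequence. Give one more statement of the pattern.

With a 4-note motive the entries are B2, A2, G#2, each down a 2nd from the previous.
Statement 4 starts on F#2 and keeps the same diatonic contour: F#2 D#2 E2 C#2.

F#2 D#2 E2 C#2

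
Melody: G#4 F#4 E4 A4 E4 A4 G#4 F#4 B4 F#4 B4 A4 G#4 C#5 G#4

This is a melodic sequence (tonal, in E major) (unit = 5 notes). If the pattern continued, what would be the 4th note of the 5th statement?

E5

The unit is 5 notes. Position-4 pitches of the 3 shown cells: A4, B4, C#5.
Each moves up a 2nd. Continuing: D#5 → E5.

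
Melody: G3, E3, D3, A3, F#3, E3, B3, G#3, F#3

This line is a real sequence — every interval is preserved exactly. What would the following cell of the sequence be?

C#4 A#3 G#3

Unit = 3 notes; the statements start on G3, A3, B3, moving up a 2nd each time.
So cell 4 is C#4 A#3 G#3.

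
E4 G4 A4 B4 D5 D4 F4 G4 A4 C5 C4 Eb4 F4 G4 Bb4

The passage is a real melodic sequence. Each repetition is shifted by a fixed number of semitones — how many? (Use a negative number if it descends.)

Unit = 5 notes; the statements start on E4, D4, C4, moving down a 2nd each time.
E4→D4 is 62 − 64 = -2 semitones.

-2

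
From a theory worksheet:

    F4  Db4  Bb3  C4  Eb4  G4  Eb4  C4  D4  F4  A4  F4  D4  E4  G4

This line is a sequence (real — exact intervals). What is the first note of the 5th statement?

C#5

The 5-note cells begin on F4, G4, A4 — each up a 2nd from the last.
Extending the heads up a 2nd: B4 → C#5.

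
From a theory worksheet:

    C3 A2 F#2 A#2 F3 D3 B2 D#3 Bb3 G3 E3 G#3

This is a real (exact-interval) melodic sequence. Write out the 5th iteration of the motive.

Unit = 4 notes; the statements start on C3, F3, Bb3, moving up a 4th each time.
Continuing the starts: Eb4 → Ab4.
From Ab4 the exact shape gives Ab4 F4 D4 F#4.

Ab4 F4 D4 F#4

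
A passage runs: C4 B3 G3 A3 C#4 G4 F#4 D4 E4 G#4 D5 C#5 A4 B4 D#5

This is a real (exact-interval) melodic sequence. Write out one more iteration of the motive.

A5 G#5 E5 F#5 A#5

The 5-note cells begin on C4, G4, D5 — each up a 5th from the last.
Statement 4 starts on A5 and keeps the same exact contour: A5 G#5 E5 F#5 A#5.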